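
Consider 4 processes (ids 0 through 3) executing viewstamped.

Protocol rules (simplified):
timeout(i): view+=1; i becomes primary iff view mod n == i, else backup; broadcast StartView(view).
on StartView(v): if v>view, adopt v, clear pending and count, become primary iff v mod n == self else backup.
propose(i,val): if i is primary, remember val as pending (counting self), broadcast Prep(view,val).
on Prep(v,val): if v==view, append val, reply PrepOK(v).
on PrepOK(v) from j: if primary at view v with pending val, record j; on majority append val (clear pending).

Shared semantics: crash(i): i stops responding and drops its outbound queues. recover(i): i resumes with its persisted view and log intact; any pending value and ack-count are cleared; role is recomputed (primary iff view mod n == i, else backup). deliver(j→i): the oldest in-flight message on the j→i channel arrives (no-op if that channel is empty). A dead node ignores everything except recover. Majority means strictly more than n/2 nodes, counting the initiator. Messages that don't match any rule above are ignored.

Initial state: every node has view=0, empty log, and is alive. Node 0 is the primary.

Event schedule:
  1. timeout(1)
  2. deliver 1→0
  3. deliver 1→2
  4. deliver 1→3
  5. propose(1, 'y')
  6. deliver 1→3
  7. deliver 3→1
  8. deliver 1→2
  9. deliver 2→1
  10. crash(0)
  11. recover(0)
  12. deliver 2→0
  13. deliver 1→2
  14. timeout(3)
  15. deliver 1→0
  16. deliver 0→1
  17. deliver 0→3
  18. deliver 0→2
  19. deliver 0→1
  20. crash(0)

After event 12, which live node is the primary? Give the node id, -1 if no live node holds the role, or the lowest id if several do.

1

1. timeout(1):  <1:prim v1 ->
2. deliver 1→0:  <0:back v1 ->
3. deliver 1→2:  <2:back v1 ->
4. deliver 1→3:  <3:back v1 ->
5. propose(1,'y'):  nop
6. deliver 1→3:  <3:back v1 y>
7. deliver 3→1:  nop
8. deliver 1→2:  <2:back v1 y>
9. deliver 2→1:  <1:prim v1 y>
10. crash(0):  <0:✗back v1 ->
11. recover(0):  <0:back v1 ->
12. deliver 2→0:  nop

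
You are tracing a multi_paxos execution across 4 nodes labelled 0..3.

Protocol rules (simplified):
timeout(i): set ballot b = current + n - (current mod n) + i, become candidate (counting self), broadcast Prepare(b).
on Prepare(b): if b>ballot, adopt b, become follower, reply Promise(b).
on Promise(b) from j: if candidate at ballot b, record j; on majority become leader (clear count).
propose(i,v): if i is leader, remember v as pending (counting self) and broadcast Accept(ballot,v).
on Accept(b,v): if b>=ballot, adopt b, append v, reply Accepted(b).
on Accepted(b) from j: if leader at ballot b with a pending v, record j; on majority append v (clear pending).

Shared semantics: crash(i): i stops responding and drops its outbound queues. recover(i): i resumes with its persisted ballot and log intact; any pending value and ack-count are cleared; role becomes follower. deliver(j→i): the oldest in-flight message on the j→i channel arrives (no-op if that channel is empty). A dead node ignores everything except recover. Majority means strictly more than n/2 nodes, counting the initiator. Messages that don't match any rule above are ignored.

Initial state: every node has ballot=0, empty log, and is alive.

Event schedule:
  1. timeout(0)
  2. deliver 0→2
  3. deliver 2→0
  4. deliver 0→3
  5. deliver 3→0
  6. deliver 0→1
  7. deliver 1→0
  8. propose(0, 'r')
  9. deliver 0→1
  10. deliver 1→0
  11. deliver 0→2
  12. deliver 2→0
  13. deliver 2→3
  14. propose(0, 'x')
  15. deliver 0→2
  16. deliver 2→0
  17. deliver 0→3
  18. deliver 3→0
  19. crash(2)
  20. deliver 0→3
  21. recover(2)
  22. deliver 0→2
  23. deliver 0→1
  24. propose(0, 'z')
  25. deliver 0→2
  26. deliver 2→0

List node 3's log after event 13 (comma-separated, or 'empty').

step 1 timeout(0): 0={cand,b=4,log=-}
step 2 deliver 0→2: 2={foll,b=4,log=-}
step 3 deliver 2→0: —
step 4 deliver 0→3: 3={foll,b=4,log=-}
step 5 deliver 3→0: 0={lead,b=4,log=-}
step 6 deliver 0→1: 1={foll,b=4,log=-}
step 7 deliver 1→0: —
step 8 propose(0,'r'): —
step 9 deliver 0→1: 1={foll,b=4,log=r}
step 10 deliver 1→0: —
step 11 deliver 0→2: 2={foll,b=4,log=r}
step 12 deliver 2→0: 0={lead,b=4,log=r}
step 13 deliver 2→3: —

empty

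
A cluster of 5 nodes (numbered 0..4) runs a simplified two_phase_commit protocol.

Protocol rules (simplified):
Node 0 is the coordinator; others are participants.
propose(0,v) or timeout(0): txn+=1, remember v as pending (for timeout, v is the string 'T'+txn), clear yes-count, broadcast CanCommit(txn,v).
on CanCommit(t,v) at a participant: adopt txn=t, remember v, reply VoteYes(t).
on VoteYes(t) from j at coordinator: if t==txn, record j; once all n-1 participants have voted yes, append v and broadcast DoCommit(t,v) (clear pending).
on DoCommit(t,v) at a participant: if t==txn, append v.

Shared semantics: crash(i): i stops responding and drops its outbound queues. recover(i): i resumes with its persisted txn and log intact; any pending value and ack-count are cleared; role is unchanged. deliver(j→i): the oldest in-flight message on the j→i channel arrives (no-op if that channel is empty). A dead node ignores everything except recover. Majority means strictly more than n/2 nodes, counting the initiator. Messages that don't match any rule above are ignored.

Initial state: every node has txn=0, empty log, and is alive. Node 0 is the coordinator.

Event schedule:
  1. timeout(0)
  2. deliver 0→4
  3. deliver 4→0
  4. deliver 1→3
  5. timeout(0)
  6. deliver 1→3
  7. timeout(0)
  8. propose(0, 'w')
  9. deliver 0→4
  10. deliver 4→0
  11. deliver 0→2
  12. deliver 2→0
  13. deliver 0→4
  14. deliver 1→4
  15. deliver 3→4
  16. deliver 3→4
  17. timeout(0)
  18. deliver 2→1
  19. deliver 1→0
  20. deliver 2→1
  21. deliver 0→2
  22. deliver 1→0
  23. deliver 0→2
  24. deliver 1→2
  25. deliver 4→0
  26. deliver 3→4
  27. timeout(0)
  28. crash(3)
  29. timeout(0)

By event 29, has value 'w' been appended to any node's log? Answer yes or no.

step 1 timeout(0): 0={coor,t=1,log=-}
step 2 deliver 0→4: 4={part,t=1,log=-}
step 3 deliver 4→0: —
step 4 deliver 1→3: —
step 5 timeout(0): 0={coor,t=2,log=-}
step 6 deliver 1→3: —
step 7 timeout(0): 0={coor,t=3,log=-}
step 8 propose(0,'w'): 0={coor,t=4,log=-}
step 9 deliver 0→4: 4={part,t=2,log=-}
step 10 deliver 4→0: —
step 11 deliver 0→2: 2={part,t=1,log=-}
step 12 deliver 2→0: —
step 13 deliver 0→4: 4={part,t=3,log=-}
step 14 deliver 1→4: —
step 15 deliver 3→4: —
step 16 deliver 3→4: —
step 17 timeout(0): 0={coor,t=5,log=-}
step 18 deliver 2→1: —
step 19 deliver 1→0: —
step 20 deliver 2→1: —
step 21 deliver 0→2: 2={part,t=2,log=-}
step 22 deliver 1→0: —
step 23 deliver 0→2: 2={part,t=3,log=-}
step 24 deliver 1→2: —
step 25 deliver 4→0: —
step 26 deliver 3→4: —
step 27 timeout(0): 0={coor,t=6,log=-}
step 28 crash(3): 3={✗part,t=0,log=-}
step 29 timeout(0): 0={coor,t=7,log=-}

no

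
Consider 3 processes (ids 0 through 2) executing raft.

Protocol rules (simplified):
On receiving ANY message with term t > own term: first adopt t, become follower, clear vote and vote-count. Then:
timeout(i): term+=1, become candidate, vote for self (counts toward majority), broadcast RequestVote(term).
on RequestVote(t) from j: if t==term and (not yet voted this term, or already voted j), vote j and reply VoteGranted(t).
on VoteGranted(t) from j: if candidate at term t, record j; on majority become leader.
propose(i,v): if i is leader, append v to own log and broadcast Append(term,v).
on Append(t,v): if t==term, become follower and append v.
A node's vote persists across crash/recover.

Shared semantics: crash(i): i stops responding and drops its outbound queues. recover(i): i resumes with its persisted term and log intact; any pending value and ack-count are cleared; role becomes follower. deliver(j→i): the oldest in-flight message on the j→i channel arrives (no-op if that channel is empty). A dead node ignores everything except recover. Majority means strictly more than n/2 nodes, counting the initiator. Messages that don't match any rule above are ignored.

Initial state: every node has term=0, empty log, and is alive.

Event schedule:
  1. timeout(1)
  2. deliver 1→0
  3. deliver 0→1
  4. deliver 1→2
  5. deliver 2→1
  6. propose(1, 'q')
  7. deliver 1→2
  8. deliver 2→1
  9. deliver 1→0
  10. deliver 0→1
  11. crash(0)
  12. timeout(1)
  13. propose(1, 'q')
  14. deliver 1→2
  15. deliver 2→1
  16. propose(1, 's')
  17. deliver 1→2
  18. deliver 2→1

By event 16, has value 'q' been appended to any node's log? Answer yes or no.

step 1 timeout(1): 1={cand,t=1,log=-}
step 2 deliver 1→0: 0={foll,t=1,log=-}
step 3 deliver 0→1: 1={lead,t=1,log=-}
step 4 deliver 1→2: 2={foll,t=1,log=-}
step 5 deliver 2→1: —
step 6 propose(1,'q'): 1={lead,t=1,log=q}
step 7 deliver 1→2: 2={foll,t=1,log=q}
step 8 deliver 2→1: —
step 9 deliver 1→0: 0={foll,t=1,log=q}
step 10 deliver 0→1: —
step 11 crash(0): 0={✗foll,t=1,log=q}
step 12 timeout(1): 1={cand,t=2,log=q}
step 13 propose(1,'q'): —
step 14 deliver 1→2: 2={foll,t=2,log=q}
step 15 deliver 2→1: 1={lead,t=2,log=q}
step 16 propose(1,'s'): 1={lead,t=2,log=q,s}

yes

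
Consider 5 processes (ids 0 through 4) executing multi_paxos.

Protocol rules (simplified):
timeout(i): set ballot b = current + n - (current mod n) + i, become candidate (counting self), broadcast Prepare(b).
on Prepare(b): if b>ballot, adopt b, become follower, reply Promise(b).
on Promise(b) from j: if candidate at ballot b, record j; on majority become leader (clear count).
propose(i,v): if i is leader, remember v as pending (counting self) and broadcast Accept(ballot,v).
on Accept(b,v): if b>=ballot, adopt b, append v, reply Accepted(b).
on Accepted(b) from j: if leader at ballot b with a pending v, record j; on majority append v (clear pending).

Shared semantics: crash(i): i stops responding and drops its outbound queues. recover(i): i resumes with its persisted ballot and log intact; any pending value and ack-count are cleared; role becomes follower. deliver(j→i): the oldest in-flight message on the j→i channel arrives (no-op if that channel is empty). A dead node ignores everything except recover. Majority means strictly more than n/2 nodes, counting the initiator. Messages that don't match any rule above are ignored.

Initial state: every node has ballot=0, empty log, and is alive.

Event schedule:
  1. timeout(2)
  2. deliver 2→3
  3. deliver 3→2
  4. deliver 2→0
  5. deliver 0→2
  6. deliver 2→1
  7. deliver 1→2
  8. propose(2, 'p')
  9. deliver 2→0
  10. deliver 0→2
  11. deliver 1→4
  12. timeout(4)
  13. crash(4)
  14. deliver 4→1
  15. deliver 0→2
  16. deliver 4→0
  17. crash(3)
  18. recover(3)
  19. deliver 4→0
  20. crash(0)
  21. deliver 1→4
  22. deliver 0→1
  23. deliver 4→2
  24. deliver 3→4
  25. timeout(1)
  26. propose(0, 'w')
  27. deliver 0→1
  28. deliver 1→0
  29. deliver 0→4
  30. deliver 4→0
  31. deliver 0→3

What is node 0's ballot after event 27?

7

[1] timeout(2) → N2(cand b7 [-])
[2] deliver 2→3 → N3(foll b7 [-])
[3] deliver 3→2 → ∅
[4] deliver 2→0 → N0(foll b7 [-])
[5] deliver 0→2 → N2(lead b7 [-])
[6] deliver 2→1 → N1(foll b7 [-])
[7] deliver 1→2 → ∅
[8] propose(2,'p') → ∅
[9] deliver 2→0 → N0(foll b7 [p])
[10] deliver 0→2 → ∅
[11] deliver 1→4 → ∅
[12] timeout(4) → N4(cand b9 [-])
[13] crash(4) → N4(✗cand b9 [-])
[14] deliver 4→1 → ∅
[15] deliver 0→2 → ∅
[16] deliver 4→0 → ∅
[17] crash(3) → N3(✗foll b7 [-])
[18] recover(3) → N3(foll b7 [-])
[19] deliver 4→0 → ∅
[20] crash(0) → N0(✗foll b7 [p])
[21] deliver 1→4 → ∅
[22] deliver 0→1 → ∅
[23] deliver 4→2 → ∅
[24] deliver 3→4 → ∅
[25] timeout(1) → N1(cand b11 [-])
[26] propose(0,'w') → ∅
[27] deliver 0→1 → ∅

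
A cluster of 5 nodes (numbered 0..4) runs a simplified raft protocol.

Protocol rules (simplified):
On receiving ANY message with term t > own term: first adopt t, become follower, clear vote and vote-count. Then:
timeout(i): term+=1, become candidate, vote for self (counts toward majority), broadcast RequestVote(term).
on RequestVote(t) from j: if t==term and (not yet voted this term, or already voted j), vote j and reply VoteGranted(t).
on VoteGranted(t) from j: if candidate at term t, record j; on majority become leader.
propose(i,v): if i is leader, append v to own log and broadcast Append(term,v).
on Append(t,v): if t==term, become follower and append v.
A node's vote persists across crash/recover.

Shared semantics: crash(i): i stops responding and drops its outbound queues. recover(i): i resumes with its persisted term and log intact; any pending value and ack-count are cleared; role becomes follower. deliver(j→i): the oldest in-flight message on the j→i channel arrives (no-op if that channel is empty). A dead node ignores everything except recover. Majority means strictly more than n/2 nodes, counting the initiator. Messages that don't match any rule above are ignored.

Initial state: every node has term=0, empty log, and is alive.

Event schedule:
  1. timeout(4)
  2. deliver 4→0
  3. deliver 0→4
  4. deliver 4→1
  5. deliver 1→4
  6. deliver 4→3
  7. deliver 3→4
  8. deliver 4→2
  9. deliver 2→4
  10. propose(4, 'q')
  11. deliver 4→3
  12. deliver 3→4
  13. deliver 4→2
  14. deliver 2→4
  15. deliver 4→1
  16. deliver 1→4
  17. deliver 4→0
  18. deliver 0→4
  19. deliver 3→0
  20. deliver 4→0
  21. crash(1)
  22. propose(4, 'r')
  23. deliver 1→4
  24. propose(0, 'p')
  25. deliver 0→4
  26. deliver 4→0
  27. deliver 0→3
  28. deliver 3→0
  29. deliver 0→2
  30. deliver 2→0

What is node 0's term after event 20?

1

e1 timeout(4): 4[cand,t=1,-]
e2 deliver 4→0: 0[foll,t=1,-]
e3 deliver 0→4: ·
e4 deliver 4→1: 1[foll,t=1,-]
e5 deliver 1→4: 4[lead,t=1,-]
e6 deliver 4→3: 3[foll,t=1,-]
e7 deliver 3→4: ·
e8 deliver 4→2: 2[foll,t=1,-]
e9 deliver 2→4: ·
e10 propose(4,'q'): 4[lead,t=1,q]
e11 deliver 4→3: 3[foll,t=1,q]
e12 deliver 3→4: ·
e13 deliver 4→2: 2[foll,t=1,q]
e14 deliver 2→4: ·
e15 deliver 4→1: 1[foll,t=1,q]
e16 deliver 1→4: ·
e17 deliver 4→0: 0[foll,t=1,q]
e18 deliver 0→4: ·
e19 deliver 3→0: ·
e20 deliver 4→0: ·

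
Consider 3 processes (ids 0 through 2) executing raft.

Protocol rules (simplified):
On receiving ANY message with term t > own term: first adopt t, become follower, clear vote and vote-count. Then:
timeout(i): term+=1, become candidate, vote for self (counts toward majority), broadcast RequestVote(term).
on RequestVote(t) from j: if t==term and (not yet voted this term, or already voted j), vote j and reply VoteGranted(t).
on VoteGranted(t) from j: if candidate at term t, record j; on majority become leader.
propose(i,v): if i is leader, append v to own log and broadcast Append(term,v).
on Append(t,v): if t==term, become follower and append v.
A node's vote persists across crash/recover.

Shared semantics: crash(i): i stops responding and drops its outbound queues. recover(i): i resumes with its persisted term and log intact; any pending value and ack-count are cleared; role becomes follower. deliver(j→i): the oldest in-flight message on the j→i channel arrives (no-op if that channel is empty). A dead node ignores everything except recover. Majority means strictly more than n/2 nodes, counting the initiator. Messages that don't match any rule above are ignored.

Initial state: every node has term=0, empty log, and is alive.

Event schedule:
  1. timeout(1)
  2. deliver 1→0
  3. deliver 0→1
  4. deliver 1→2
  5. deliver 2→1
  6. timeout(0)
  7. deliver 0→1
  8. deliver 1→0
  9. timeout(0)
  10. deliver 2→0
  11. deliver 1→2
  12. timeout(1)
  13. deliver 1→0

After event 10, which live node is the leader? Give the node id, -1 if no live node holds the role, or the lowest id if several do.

-1

after 1 — timeout(1): n1:cand/t1/[-]
after 2 — deliver 1→0: n0:foll/t1/[-]
after 3 — deliver 0→1: n1:lead/t1/[-]
after 4 — deliver 1→2: n2:foll/t1/[-]
after 5 — deliver 2→1: ·
after 6 — timeout(0): n0:cand/t2/[-]
after 7 — deliver 0→1: n1:foll/t2/[-]
after 8 — deliver 1→0: n0:lead/t2/[-]
after 9 — timeout(0): n0:cand/t3/[-]
after 10 — deliver 2→0: ·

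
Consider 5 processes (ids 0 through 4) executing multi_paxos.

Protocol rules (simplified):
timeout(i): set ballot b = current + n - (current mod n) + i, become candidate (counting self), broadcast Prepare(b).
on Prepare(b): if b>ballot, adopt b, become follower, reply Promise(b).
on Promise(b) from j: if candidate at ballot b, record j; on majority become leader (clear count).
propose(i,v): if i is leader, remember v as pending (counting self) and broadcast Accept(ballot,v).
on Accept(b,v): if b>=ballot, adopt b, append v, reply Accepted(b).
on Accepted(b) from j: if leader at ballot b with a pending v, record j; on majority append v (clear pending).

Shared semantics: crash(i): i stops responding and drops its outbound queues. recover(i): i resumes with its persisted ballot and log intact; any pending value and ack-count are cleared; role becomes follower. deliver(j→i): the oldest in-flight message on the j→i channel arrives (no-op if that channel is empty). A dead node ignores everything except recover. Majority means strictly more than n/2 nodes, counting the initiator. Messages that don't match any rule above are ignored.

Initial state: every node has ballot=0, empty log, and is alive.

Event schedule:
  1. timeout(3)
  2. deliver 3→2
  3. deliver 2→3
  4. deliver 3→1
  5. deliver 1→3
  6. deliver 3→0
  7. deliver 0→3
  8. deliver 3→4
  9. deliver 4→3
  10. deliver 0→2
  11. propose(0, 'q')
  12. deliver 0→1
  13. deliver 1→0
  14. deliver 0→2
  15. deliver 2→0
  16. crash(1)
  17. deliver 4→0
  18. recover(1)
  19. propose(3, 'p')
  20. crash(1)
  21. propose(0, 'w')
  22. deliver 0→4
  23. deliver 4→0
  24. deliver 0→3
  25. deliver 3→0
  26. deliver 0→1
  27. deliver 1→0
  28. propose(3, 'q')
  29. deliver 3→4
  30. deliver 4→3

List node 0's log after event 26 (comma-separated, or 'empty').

p

after 1 — timeout(3): n3:cand/b8/[-]
after 2 — deliver 3→2: n2:foll/b8/[-]
after 3 — deliver 2→3: ·
after 4 — deliver 3→1: n1:foll/b8/[-]
after 5 — deliver 1→3: n3:lead/b8/[-]
after 6 — deliver 3→0: n0:foll/b8/[-]
after 7 — deliver 0→3: ·
after 8 — deliver 3→4: n4:foll/b8/[-]
after 9 — deliver 4→3: ·
after 10 — deliver 0→2: ·
after 11 — propose(0,'q'): ·
after 12 — deliver 0→1: ·
after 13 — deliver 1→0: ·
after 14 — deliver 0→2: ·
after 15 — deliver 2→0: ·
after 16 — crash(1): n1:✗foll/b8/[-]
after 17 — deliver 4→0: ·
after 18 — recover(1): n1:foll/b8/[-]
after 19 — propose(3,'p'): ·
after 20 — crash(1): n1:✗foll/b8/[-]
after 21 — propose(0,'w'): ·
after 22 — deliver 0→4: ·
after 23 — deliver 4→0: ·
after 24 — deliver 0→3: ·
after 25 — deliver 3→0: n0:foll/b8/[p]
after 26 — deliver 0→1: ·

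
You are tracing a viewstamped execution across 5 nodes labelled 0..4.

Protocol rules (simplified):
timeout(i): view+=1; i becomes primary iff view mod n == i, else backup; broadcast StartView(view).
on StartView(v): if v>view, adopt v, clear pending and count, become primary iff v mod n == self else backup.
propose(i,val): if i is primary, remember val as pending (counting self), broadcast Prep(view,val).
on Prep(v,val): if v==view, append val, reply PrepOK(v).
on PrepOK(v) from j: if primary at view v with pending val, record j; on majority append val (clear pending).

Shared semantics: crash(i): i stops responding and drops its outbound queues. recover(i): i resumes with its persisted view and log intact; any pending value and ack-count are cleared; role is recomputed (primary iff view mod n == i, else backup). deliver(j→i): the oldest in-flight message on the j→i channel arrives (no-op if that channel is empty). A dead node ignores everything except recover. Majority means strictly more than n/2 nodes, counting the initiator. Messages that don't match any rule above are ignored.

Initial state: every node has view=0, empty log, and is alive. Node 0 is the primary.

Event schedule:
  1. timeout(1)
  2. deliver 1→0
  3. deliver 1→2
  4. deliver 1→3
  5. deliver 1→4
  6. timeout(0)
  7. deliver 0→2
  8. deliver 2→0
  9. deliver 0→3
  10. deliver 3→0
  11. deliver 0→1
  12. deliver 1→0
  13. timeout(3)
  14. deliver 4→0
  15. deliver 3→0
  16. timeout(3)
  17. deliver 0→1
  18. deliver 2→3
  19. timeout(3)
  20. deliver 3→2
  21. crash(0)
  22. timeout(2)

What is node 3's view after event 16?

after 1 — timeout(1): n1:prim/v1/[-]
after 2 — deliver 1→0: n0:back/v1/[-]
after 3 — deliver 1→2: n2:back/v1/[-]
after 4 — deliver 1→3: n3:back/v1/[-]
after 5 — deliver 1→4: n4:back/v1/[-]
after 6 — timeout(0): n0:back/v2/[-]
after 7 — deliver 0→2: n2:prim/v2/[-]
after 8 — deliver 2→0: ·
after 9 — deliver 0→3: n3:back/v2/[-]
after 10 — deliver 3→0: ·
after 11 — deliver 0→1: n1:back/v2/[-]
after 12 — deliver 1→0: ·
after 13 — timeout(3): n3:prim/v3/[-]
after 14 — deliver 4→0: ·
after 15 — deliver 3→0: n0:back/v3/[-]
after 16 — timeout(3): n3:back/v4/[-]

4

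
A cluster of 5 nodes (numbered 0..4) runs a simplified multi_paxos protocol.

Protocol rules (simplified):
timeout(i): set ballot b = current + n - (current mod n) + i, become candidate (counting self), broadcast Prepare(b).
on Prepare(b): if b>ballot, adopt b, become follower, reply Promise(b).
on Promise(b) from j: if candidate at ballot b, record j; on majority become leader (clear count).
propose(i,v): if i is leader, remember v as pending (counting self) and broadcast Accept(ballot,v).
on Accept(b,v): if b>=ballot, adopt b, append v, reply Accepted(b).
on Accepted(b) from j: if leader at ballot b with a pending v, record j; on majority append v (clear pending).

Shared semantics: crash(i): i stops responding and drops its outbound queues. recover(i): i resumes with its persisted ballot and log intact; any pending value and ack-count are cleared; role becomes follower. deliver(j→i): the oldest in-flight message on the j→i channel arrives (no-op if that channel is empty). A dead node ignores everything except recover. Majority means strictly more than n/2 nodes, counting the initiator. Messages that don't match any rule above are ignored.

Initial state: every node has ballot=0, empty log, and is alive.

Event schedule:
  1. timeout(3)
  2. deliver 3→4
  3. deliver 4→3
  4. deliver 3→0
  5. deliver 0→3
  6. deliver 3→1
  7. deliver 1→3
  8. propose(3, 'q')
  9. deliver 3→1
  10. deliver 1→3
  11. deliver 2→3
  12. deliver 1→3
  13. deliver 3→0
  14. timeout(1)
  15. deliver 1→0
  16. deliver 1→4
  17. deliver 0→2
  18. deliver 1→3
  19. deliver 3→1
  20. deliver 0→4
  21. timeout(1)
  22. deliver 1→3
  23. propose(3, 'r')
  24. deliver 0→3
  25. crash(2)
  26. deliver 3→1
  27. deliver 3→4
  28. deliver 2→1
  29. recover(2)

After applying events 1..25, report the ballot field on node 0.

11

[1] timeout(3) → N3(cand b8 [-])
[2] deliver 3→4 → N4(foll b8 [-])
[3] deliver 4→3 → ∅
[4] deliver 3→0 → N0(foll b8 [-])
[5] deliver 0→3 → N3(lead b8 [-])
[6] deliver 3→1 → N1(foll b8 [-])
[7] deliver 1→3 → ∅
[8] propose(3,'q') → ∅
[9] deliver 3→1 → N1(foll b8 [q])
[10] deliver 1→3 → ∅
[11] deliver 2→3 → ∅
[12] deliver 1→3 → ∅
[13] deliver 3→0 → N0(foll b8 [q])
[14] timeout(1) → N1(cand b11 [q])
[15] deliver 1→0 → N0(foll b11 [q])
[16] deliver 1→4 → N4(foll b11 [-])
[17] deliver 0→2 → ∅
[18] deliver 1→3 → N3(foll b11 [-])
[19] deliver 3→1 → ∅
[20] deliver 0→4 → ∅
[21] timeout(1) → N1(cand b16 [q])
[22] deliver 1→3 → N3(foll b16 [-])
[23] propose(3,'r') → ∅
[24] deliver 0→3 → ∅
[25] crash(2) → N2(✗foll b0 [-])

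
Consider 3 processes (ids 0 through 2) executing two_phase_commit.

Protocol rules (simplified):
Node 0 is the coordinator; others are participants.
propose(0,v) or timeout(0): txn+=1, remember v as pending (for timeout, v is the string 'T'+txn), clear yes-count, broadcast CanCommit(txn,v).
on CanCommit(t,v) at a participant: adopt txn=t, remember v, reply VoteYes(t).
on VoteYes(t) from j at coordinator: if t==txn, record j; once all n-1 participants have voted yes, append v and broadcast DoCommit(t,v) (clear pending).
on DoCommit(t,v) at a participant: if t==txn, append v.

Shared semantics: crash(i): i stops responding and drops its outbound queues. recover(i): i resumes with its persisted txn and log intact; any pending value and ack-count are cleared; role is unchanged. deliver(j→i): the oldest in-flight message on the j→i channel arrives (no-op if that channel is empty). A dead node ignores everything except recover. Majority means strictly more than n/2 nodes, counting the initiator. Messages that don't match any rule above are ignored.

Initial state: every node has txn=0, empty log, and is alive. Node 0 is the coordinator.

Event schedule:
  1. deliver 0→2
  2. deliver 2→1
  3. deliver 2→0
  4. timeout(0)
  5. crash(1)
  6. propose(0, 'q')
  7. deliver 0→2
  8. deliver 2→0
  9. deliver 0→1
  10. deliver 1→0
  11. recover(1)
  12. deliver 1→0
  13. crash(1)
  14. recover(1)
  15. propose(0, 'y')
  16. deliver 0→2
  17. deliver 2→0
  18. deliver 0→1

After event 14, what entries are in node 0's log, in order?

empty

[1] deliver 0→2 → ∅
[2] deliver 2→1 → ∅
[3] deliver 2→0 → ∅
[4] timeout(0) → N0(coor t1 [-])
[5] crash(1) → N1(✗part t0 [-])
[6] propose(0,'q') → N0(coor t2 [-])
[7] deliver 0→2 → N2(part t1 [-])
[8] deliver 2→0 → ∅
[9] deliver 0→1 → ∅
[10] deliver 1→0 → ∅
[11] recover(1) → N1(part t0 [-])
[12] deliver 1→0 → ∅
[13] crash(1) → N1(✗part t0 [-])
[14] recover(1) → N1(part t0 [-])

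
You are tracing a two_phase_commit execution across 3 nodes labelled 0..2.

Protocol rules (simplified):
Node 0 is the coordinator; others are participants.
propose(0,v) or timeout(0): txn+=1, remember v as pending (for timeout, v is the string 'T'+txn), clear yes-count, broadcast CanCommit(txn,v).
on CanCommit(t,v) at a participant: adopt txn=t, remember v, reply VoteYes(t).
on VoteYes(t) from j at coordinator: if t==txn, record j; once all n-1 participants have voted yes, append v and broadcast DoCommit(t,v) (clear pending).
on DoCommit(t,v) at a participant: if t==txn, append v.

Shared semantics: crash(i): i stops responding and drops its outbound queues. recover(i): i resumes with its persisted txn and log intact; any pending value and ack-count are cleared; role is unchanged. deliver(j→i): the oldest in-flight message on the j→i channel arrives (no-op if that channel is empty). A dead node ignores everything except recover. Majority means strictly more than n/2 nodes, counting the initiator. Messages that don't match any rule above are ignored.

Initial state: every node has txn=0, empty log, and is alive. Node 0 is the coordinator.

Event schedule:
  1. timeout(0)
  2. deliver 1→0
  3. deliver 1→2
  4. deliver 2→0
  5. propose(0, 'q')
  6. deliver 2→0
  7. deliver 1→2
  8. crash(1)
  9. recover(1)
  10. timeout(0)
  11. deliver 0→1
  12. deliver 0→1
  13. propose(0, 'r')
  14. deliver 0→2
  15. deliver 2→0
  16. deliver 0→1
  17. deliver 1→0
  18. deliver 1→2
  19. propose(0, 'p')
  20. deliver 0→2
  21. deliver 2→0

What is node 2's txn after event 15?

step 1 timeout(0): 0={coor,t=1,log=-}
step 2 deliver 1→0: —
step 3 deliver 1→2: —
step 4 deliver 2→0: —
step 5 propose(0,'q'): 0={coor,t=2,log=-}
step 6 deliver 2→0: —
step 7 deliver 1→2: —
step 8 crash(1): 1={✗part,t=0,log=-}
step 9 recover(1): 1={part,t=0,log=-}
step 10 timeout(0): 0={coor,t=3,log=-}
step 11 deliver 0→1: 1={part,t=1,log=-}
step 12 deliver 0→1: 1={part,t=2,log=-}
step 13 propose(0,'r'): 0={coor,t=4,log=-}
step 14 deliver 0→2: 2={part,t=1,log=-}
step 15 deliver 2→0: —

1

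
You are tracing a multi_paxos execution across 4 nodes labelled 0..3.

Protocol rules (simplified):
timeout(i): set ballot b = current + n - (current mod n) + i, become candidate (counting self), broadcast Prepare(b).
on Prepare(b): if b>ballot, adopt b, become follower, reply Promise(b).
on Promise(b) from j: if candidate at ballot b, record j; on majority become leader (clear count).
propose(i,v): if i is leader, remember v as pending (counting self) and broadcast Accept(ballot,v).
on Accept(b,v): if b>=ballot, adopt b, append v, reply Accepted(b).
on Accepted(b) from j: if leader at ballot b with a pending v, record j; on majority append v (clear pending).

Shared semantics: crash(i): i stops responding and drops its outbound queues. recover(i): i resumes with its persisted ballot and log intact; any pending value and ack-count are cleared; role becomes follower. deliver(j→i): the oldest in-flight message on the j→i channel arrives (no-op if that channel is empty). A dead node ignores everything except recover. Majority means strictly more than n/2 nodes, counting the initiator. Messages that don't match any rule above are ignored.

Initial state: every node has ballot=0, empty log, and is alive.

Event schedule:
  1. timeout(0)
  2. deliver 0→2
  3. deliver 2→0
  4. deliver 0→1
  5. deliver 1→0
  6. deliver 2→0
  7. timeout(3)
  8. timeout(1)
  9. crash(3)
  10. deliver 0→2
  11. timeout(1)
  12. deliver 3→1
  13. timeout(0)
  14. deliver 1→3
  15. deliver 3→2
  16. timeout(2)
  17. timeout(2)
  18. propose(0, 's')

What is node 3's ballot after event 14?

[1] timeout(0) → N0(cand b4 [-])
[2] deliver 0→2 → N2(foll b4 [-])
[3] deliver 2→0 → ∅
[4] deliver 0→1 → N1(foll b4 [-])
[5] deliver 1→0 → N0(lead b4 [-])
[6] deliver 2→0 → ∅
[7] timeout(3) → N3(cand b7 [-])
[8] timeout(1) → N1(cand b9 [-])
[9] crash(3) → N3(✗cand b7 [-])
[10] deliver 0→2 → ∅
[11] timeout(1) → N1(cand b13 [-])
[12] deliver 3→1 → ∅
[13] timeout(0) → N0(cand b8 [-])
[14] deliver 1→3 → ∅

7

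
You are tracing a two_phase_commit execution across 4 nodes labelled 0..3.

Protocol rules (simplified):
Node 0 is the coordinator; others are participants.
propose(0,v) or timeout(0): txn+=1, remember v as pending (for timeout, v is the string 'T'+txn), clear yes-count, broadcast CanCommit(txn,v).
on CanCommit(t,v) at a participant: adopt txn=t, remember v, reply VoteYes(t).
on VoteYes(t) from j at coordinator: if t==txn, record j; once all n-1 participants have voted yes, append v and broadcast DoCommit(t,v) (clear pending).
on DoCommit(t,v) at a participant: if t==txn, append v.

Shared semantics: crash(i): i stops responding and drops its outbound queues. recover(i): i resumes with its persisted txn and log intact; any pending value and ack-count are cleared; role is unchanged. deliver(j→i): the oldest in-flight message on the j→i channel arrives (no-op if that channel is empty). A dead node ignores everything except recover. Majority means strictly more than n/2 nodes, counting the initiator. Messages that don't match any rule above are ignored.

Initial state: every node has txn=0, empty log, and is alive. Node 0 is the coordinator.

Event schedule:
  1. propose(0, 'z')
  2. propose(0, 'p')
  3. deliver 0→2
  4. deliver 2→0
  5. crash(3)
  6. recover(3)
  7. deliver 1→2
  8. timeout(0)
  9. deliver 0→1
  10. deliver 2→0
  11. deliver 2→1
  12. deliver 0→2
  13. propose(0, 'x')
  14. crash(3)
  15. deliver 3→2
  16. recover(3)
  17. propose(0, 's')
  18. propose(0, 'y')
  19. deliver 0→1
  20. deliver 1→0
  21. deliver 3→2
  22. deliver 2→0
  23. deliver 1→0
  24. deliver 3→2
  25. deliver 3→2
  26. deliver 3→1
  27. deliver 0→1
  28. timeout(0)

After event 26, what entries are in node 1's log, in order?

empty

after 1 — propose(0,'z'): n0:coor/t1/[-]
after 2 — propose(0,'p'): n0:coor/t2/[-]
after 3 — deliver 0→2: n2:part/t1/[-]
after 4 — deliver 2→0: ·
after 5 — crash(3): n3:✗part/t0/[-]
after 6 — recover(3): n3:part/t0/[-]
after 7 — deliver 1→2: ·
after 8 — timeout(0): n0:coor/t3/[-]
after 9 — deliver 0→1: n1:part/t1/[-]
after 10 — deliver 2→0: ·
after 11 — deliver 2→1: ·
after 12 — deliver 0→2: n2:part/t2/[-]
after 13 — propose(0,'x'): n0:coor/t4/[-]
after 14 — crash(3): n3:✗part/t0/[-]
after 15 — deliver 3→2: ·
after 16 — recover(3): n3:part/t0/[-]
after 17 — propose(0,'s'): n0:coor/t5/[-]
after 18 — propose(0,'y'): n0:coor/t6/[-]
after 19 — deliver 0→1: n1:part/t2/[-]
after 20 — deliver 1→0: ·
after 21 — deliver 3→2: ·
after 22 — deliver 2→0: ·
after 23 — deliver 1→0: ·
after 24 — deliver 3→2: ·
after 25 — deliver 3→2: ·
after 26 — deliver 3→1: ·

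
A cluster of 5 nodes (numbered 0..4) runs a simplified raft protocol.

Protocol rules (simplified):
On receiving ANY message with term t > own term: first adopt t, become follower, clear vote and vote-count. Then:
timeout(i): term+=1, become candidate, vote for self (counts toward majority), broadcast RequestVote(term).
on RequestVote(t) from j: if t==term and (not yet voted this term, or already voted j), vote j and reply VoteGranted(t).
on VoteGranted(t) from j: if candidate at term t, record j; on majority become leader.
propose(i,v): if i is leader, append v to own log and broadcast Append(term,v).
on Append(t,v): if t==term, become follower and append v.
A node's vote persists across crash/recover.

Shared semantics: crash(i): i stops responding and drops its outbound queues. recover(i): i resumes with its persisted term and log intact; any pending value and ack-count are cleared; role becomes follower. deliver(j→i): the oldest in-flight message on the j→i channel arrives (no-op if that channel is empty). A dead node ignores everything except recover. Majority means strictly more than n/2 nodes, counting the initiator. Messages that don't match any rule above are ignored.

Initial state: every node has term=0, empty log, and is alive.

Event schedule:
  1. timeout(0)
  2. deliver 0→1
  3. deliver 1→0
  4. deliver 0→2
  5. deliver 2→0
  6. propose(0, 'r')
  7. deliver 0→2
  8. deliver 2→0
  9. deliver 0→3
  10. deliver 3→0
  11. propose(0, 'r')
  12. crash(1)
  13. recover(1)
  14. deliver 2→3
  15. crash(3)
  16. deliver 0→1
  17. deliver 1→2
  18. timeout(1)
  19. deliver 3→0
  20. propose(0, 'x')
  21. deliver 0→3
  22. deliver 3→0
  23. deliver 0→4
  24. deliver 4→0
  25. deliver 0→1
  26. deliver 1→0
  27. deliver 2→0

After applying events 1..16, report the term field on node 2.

step 1 timeout(0): 0={cand,t=1,log=-}
step 2 deliver 0→1: 1={foll,t=1,log=-}
step 3 deliver 1→0: —
step 4 deliver 0→2: 2={foll,t=1,log=-}
step 5 deliver 2→0: 0={lead,t=1,log=-}
step 6 propose(0,'r'): 0={lead,t=1,log=r}
step 7 deliver 0→2: 2={foll,t=1,log=r}
step 8 deliver 2→0: —
step 9 deliver 0→3: 3={foll,t=1,log=-}
step 10 deliver 3→0: —
step 11 propose(0,'r'): 0={lead,t=1,log=r,r}
step 12 crash(1): 1={✗foll,t=1,log=-}
step 13 recover(1): 1={foll,t=1,log=-}
step 14 deliver 2→3: —
step 15 crash(3): 3={✗foll,t=1,log=-}
step 16 deliver 0→1: 1={foll,t=1,log=r}

1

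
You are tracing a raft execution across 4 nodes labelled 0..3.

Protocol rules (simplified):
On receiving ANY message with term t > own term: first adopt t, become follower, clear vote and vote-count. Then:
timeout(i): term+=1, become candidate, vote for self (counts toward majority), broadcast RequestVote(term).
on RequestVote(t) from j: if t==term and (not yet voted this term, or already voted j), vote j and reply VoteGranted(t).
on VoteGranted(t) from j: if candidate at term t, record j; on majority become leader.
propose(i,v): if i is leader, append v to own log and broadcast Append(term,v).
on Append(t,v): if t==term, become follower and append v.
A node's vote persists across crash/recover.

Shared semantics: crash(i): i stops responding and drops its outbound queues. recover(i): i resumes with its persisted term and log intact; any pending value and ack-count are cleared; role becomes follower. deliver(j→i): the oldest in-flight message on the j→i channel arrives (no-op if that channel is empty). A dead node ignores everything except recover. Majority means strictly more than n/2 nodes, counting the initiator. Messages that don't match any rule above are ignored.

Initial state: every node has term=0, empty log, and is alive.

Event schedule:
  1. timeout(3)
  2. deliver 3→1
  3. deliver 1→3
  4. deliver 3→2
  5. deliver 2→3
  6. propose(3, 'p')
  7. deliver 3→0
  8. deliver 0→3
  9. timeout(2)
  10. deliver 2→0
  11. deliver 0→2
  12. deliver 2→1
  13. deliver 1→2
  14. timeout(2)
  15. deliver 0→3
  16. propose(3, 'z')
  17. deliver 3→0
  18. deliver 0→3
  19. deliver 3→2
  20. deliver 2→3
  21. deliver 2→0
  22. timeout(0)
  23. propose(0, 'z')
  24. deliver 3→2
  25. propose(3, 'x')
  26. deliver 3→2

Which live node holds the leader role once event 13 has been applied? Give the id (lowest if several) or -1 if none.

after 1 — timeout(3): n3:cand/t1/[-]
after 2 — deliver 3→1: n1:foll/t1/[-]
after 3 — deliver 1→3: ·
after 4 — deliver 3→2: n2:foll/t1/[-]
after 5 — deliver 2→3: n3:lead/t1/[-]
after 6 — propose(3,'p'): n3:lead/t1/[p]
after 7 — deliver 3→0: n0:foll/t1/[-]
after 8 — deliver 0→3: ·
after 9 — timeout(2): n2:cand/t2/[-]
after 10 — deliver 2→0: n0:foll/t2/[-]
after 11 — deliver 0→2: ·
after 12 — deliver 2→1: n1:foll/t2/[-]
after 13 — deliver 1→2: n2:lead/t2/[-]

2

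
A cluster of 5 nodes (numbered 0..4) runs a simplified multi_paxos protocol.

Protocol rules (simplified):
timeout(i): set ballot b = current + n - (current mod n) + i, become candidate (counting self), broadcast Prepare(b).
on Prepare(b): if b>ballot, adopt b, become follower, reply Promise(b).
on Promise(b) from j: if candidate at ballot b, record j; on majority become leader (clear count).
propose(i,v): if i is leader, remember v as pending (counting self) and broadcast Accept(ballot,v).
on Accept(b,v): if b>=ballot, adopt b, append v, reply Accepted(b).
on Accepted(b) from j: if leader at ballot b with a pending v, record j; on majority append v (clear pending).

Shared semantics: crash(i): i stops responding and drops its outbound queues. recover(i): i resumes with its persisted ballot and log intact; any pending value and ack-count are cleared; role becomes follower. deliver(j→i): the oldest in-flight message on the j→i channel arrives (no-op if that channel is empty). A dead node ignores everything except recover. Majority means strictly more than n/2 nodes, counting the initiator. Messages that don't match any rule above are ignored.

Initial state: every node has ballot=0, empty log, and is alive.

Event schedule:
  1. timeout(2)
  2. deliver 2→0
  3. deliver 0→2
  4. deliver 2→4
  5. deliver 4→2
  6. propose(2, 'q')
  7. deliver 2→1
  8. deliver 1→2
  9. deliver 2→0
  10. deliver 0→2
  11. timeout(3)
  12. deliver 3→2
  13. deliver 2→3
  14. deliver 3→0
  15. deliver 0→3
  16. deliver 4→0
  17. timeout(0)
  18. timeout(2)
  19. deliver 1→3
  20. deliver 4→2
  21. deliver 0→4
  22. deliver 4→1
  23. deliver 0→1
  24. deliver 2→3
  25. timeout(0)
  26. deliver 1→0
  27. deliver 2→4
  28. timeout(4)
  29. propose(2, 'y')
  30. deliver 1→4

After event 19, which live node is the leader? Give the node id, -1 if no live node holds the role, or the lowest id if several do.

after 1 — timeout(2): n2:cand/b7/[-]
after 2 — deliver 2→0: n0:foll/b7/[-]
after 3 — deliver 0→2: ·
after 4 — deliver 2→4: n4:foll/b7/[-]
after 5 — deliver 4→2: n2:lead/b7/[-]
after 6 — propose(2,'q'): ·
after 7 — deliver 2→1: n1:foll/b7/[-]
after 8 — deliver 1→2: ·
after 9 — deliver 2→0: n0:foll/b7/[q]
after 10 — deliver 0→2: ·
after 11 — timeout(3): n3:cand/b8/[-]
after 12 — deliver 3→2: n2:foll/b8/[-]
after 13 — deliver 2→3: ·
after 14 — deliver 3→0: n0:foll/b8/[q]
after 15 — deliver 0→3: ·
after 16 — deliver 4→0: ·
after 17 — timeout(0): n0:cand/b10/[q]
after 18 — timeout(2): n2:cand/b12/[-]
after 19 — deliver 1→3: ·

-1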